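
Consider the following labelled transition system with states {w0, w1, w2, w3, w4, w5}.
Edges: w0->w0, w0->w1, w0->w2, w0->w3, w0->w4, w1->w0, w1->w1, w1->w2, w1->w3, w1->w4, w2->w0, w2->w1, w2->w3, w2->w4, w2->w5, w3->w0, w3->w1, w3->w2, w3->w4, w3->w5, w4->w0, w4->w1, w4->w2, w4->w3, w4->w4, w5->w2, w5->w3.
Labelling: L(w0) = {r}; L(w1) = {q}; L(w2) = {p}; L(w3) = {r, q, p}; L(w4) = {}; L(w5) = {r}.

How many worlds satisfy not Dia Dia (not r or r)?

0

Let φ = not Dia Dia (not r or r). Evaluate φ at each world:
  w0 (successors {w0, w1, w2, w3, w4}): φ is false.
  w1 (successors {w0, w1, w2, w3, w4}): φ is false.
  w2 (successors {w0, w1, w3, w4, w5}): φ is false.
  w3 (successors {w0, w1, w2, w4, w5}): φ is false.
  w4 (successors {w0, w1, w2, w3, w4}): φ is false.
  w5 (successors {w2, w3}): φ is false.
For instance, at w3:
  At w3: Dia Dia (not r or r) is true, so not Dia Dia (not r or r) is false.
    At w3: Dia Dia (not r or r) requires Dia (not r or r) at some successor in {w0, w1, w2, w4, w5}.
      Dia (not r or r) holds at w0, so Dia Dia (not r or r) is true at w3.
Satisfying worlds: none.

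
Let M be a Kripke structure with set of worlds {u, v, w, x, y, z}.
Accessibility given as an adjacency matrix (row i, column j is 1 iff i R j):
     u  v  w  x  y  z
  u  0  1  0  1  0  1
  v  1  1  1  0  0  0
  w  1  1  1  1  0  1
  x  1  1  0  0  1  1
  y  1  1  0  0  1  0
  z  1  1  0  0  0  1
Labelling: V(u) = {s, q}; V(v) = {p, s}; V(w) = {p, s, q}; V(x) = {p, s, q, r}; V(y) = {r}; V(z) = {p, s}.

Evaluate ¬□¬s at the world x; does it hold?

At x: □¬s is false, so ¬□¬s is true.
  At x: □¬s requires ¬s at every successor {u, v, y, z}.
    ¬s fails at u, so □¬s is false at x.

Yes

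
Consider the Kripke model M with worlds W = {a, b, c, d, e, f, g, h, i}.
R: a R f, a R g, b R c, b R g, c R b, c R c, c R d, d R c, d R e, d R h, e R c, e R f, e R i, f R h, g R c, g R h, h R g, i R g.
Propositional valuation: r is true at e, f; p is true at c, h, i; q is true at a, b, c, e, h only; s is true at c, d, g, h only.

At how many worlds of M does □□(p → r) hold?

1

Let φ = □□(p → r). Evaluate φ at each world:
  a (successors {f, g}): φ is false.
  b (successors {c, g}): φ is false.
  c (successors {b, c, d}): φ is false.
  d (successors {c, e, h}): φ is false.
  e (successors {c, f, i}): φ is false.
  f (successors {h}): φ is true.
  g (successors {c, h}): φ is false.
  h (successors {g}): φ is false.
  i (successors {g}): φ is false.
For instance, at f:
  At f: □□(p → r) requires □(p → r) at every successor {h}.
      At h: □(p → r) requires p → r at every successor {g}.
        At g: p → r is true.
      So □(p → r) is true at h.
  So □□(p → r) is true at f.
Satisfying worlds: {f}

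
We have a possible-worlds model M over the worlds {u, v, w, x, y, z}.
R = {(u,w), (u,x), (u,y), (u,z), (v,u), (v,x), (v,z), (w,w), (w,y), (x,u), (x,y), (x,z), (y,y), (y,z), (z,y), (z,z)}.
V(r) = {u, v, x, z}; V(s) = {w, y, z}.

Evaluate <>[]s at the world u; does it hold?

Yes

Recall that []ψ holds at a world iff ψ holds at every accessible world, and <>ψ holds iff ψ holds at some accessible world.
At u: <>[]s requires []s at some successor in {w, x, y, z}.
  []s holds at w, so <>[]s is true at u.
    At w: []s requires s at every successor {w, y}.
      At w: s is true.
      At y: s is true.
    So []s is true at w.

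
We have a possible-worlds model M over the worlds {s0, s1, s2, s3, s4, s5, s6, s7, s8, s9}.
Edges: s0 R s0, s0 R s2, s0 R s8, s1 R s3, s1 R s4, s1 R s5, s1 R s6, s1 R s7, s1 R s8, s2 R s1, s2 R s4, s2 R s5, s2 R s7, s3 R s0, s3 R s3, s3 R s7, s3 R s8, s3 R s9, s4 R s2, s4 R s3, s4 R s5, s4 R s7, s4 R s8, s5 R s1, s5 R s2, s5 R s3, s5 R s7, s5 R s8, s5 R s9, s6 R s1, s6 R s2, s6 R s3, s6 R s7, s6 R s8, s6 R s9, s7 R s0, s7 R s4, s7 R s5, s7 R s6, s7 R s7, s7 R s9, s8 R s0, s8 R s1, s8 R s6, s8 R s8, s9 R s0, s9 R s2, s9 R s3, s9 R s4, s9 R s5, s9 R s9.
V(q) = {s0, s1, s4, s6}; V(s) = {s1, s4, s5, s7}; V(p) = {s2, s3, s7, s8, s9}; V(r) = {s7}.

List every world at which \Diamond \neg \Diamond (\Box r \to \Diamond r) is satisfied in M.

none

Let φ = \Diamond \neg \Diamond (\Box r \to \Diamond r). Evaluate φ at each world:
  s0 (successors {s0, s2, s8}): φ is false.
  s1 (successors {s3, s4, s5, s6, s7, s8}): φ is false.
  s2 (successors {s1, s4, s5, s7}): φ is false.
  s3 (successors {s0, s3, s7, s8, s9}): φ is false.
  s4 (successors {s2, s3, s5, s7, s8}): φ is false.
  s5 (successors {s1, s2, s3, s7, s8, s9}): φ is false.
  s6 (successors {s1, s2, s3, s7, s8, s9}): φ is false.
  s7 (successors {s0, s4, s5, s6, s7, s9}): φ is false.
  s8 (successors {s0, s1, s6, s8}): φ is false.
  s9 (successors {s0, s2, s3, s4, s5, s9}): φ is false.
For instance, at s1:
  At s1: \Diamond \neg \Diamond (\Box r \to \Diamond r) requires \neg \Diamond (\Box r \to \Diamond r) at some successor in {s3, s4, s5, s6, s7, s8}.
    At s3: \neg \Diamond (\Box r \to \Diamond r) is false.
    At s4: \neg \Diamond (\Box r \to \Diamond r) is false.
    At s5: \neg \Diamond (\Box r \to \Diamond r) is false.
    At s6: \neg \Diamond (\Box r \to \Diamond r) is false.
    At s7: \neg \Diamond (\Box r \to \Diamond r) is false.
    At s8: \neg \Diamond (\Box r \to \Diamond r) is false.
  So \Diamond \neg \Diamond (\Box r \to \Diamond r) is false at s1.
Satisfying worlds: none.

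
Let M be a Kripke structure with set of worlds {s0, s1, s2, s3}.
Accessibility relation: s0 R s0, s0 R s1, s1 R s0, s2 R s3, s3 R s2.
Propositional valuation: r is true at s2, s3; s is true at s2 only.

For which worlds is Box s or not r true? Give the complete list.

s0, s1, s3

Let φ = Box s or not r. Evaluate φ at each world:
  s0 (successors {s0, s1}): φ is true.
  s1 (successors {s0}): φ is true.
  s2 (successors {s3}): φ is false.
  s3 (successors {s2}): φ is true.
For instance, at s2:
  At s2: Box s is false, not r is false, so Box s or not r is false.
    At s2: Box s requires s at every successor {s3}.
      s fails at s3, so Box s is false at s2.
Satisfying worlds: {s0, s1, s3}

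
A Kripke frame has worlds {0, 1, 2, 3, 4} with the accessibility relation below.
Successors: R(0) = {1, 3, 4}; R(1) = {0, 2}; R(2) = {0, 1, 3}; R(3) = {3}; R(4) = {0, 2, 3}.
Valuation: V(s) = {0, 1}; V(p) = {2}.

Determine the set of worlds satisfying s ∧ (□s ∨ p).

Let φ = s ∧ (□s ∨ p). Evaluate φ at each world:
  0 (successors {1, 3, 4}): φ is false.
  1 (successors {0, 2}): φ is false.
  2 (successors {0, 1, 3}): φ is false.
  3 (successors {3}): φ is false.
  4 (successors {0, 2, 3}): φ is false.
For instance, at 3:
  At 3: s is false, □s ∨ p is false, so s ∧ (□s ∨ p) is false.
    At 3: □s is false, p is false, so □s ∨ p is false.
      At 3: □s requires s at every successor {3}.
        s fails at 3, so □s is false at 3.
Satisfying worlds: none.

none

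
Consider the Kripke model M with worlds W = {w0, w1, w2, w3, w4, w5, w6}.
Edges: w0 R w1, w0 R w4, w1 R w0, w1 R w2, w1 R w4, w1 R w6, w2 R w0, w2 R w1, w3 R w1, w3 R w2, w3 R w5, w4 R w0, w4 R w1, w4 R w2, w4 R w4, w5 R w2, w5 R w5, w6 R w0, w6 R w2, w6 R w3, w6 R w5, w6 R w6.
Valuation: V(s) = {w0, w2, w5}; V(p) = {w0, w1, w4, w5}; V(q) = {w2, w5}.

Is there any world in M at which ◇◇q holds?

Recall that ◇ψ holds at a world iff ψ holds at some accessible world.
Let φ = ◇◇q. Evaluate φ at each world:
  w0 (successors {w1, w4}): φ is true.
  w1 (successors {w0, w2, w4, w6}): φ is true.
  w2 (successors {w0, w1}): φ is true.
  w3 (successors {w1, w2, w5}): φ is true.
  w4 (successors {w0, w1, w2, w4}): φ is true.
  w5 (successors {w2, w5}): φ is true.
  w6 (successors {w0, w2, w3, w5, w6}): φ is true.
Detail at w0 (witness):
  At w0: ◇◇q requires ◇q at some successor in {w1, w4}.
    ◇q holds at w1, so ◇◇q is true at w0.
      At w1: ◇q requires q at some successor in {w0, w2, w4, w6}.
        q holds at w2, so ◇q is true at w1.

Yes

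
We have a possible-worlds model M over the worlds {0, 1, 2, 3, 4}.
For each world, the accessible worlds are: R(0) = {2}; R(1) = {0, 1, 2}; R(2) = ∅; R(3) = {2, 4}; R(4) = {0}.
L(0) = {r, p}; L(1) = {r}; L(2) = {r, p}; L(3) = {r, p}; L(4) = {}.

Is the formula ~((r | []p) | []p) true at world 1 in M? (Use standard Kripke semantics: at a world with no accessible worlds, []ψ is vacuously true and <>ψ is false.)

Recall that []ψ holds at a world iff ψ holds at every accessible world, and <>ψ holds iff ψ holds at some accessible world.
At 1: (r | []p) | []p is true, so ~((r | []p) | []p) is false.
  At 1: r | []p is true, []p is false, so (r | []p) | []p is true.
    At 1: r is true, []p is false, so r | []p is true.
      At 1: []p requires p at every successor {0, 1, 2}.
        p fails at 1, so []p is false at 1.
    At 1: []p requires p at every successor {0, 1, 2}.
      p fails at 1, so []p is false at 1.

No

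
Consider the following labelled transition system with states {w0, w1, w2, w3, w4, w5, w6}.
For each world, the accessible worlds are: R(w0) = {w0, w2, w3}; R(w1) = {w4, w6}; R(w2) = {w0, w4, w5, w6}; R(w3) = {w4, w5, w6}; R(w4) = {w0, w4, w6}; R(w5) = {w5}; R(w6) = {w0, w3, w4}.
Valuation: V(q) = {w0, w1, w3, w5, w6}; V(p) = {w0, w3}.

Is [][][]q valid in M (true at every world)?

Let φ = [][][]q. Evaluate φ at each world:
  w0 (successors {w0, w2, w3}): φ is false.
  w1 (successors {w4, w6}): φ is false.
  w2 (successors {w0, w4, w5, w6}): φ is false.
  w3 (successors {w4, w5, w6}): φ is false.
  w4 (successors {w0, w4, w6}): φ is false.
  w5 (successors {w5}): φ is true.
  w6 (successors {w0, w3, w4}): φ is false.
Detail at w0 (counterexample):
  At w0: [][][]q requires [][]q at every successor {w0, w2, w3}.
    [][]q fails at w0, so [][][]q is false at w0.
      At w0: [][]q requires []q at every successor {w0, w2, w3}.
        []q fails at w0, so [][]q is false at w0.

No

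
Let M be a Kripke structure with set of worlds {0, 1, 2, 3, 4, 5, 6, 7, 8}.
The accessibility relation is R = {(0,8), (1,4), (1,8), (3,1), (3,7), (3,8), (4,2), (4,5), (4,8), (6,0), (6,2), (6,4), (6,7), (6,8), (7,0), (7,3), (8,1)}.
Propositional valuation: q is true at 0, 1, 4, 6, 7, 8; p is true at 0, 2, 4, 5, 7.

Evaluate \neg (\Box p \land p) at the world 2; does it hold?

No

At 2: \Box p \land p is true, so \neg (\Box p \land p) is false.
  At 2: \Box p is true, p is true, so \Box p \land p is true.
    At 2: no accessible worlds, so \Box p holds vacuously.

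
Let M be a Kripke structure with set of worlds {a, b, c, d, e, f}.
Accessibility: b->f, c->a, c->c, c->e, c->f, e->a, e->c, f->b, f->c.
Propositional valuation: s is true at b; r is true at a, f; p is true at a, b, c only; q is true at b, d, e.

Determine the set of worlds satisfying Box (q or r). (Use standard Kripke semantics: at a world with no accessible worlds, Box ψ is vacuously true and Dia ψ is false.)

a, b, d

Recall that Box ψ holds at a world iff ψ holds at every accessible world, and Dia ψ holds iff ψ holds at some accessible world.
Let φ = Box (q or r). Evaluate φ at each world:
  a (successors ∅): φ is true.
  b (successors {f}): φ is true.
  c (successors {a, c, e, f}): φ is false.
  d (successors ∅): φ is true.
  e (successors {a, c}): φ is false.
  f (successors {b, c}): φ is false.
For instance, at b:
  At b: Box (q or r) requires q or r at every successor {f}.
    At f: q or r is true.
  So Box (q or r) is true at b.
Satisfying worlds: {a, b, d}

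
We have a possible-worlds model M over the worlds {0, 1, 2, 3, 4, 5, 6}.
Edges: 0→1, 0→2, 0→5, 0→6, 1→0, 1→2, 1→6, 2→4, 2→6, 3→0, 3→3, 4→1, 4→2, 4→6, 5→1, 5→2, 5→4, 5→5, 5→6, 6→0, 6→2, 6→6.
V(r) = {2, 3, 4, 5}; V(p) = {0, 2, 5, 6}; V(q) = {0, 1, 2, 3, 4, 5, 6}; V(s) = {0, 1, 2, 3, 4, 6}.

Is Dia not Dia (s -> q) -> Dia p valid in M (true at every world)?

Let φ = Dia not Dia (s -> q) -> Dia p. Evaluate φ at each world:
  0 (successors {1, 2, 5, 6}): φ is true.
  1 (successors {0, 2, 6}): φ is true.
  2 (successors {4, 6}): φ is true.
  3 (successors {0, 3}): φ is true.
  4 (successors {1, 2, 6}): φ is true.
  5 (successors {1, 2, 4, 5, 6}): φ is true.
  6 (successors {0, 2, 6}): φ is true.
For instance, at 0:
  At 0: Dia not Dia (s -> q) is false, Dia p is true, so Dia not Dia (s -> q) -> Dia p is true.
    At 0: Dia not Dia (s -> q) requires not Dia (s -> q) at some successor in {1, 2, 5, 6}.
      At 1: not Dia (s -> q) is false.
      At 2: not Dia (s -> q) is false.
      At 5: not Dia (s -> q) is false.
      At 6: not Dia (s -> q) is false.
    So Dia not Dia (s -> q) is false at 0.
    At 0: Dia p requires p at some successor in {1, 2, 5, 6}.
      p holds at 2, so Dia p is true at 0.

Yes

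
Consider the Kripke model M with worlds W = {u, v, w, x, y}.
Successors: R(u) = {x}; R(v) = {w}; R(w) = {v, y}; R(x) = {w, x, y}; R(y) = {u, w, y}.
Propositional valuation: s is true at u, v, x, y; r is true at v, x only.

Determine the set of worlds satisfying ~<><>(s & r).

w

Let φ = ~<><>(s & r). Evaluate φ at each world:
  u (successors {x}): φ is false.
  v (successors {w}): φ is false.
  w (successors {v, y}): φ is true.
  x (successors {w, x, y}): φ is false.
  y (successors {u, w, y}): φ is false.
For instance, at u:
  At u: <><>(s & r) is true, so ~<><>(s & r) is false.
    At u: <><>(s & r) requires <>(s & r) at some successor in {x}.
      <>(s & r) holds at x, so <><>(s & r) is true at u.
Satisfying worlds: {w}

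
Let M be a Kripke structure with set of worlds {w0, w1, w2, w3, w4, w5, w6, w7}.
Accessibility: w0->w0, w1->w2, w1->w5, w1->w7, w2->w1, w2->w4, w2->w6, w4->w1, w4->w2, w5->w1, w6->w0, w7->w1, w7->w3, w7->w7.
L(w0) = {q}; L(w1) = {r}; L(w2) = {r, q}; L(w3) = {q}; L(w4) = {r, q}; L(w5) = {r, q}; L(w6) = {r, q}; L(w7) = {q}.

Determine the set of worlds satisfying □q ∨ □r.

w0, w1, w2, w3, w4, w5, w6

Recall that □ψ holds at a world iff ψ holds at every accessible world, and ◇ψ holds iff ψ holds at some accessible world.
Let φ = □q ∨ □r. Evaluate φ at each world:
  w0 (successors {w0}): φ is true.
  w1 (successors {w2, w5, w7}): φ is true.
  w2 (successors {w1, w4, w6}): φ is true.
  w3 (successors ∅): φ is true.
  w4 (successors {w1, w2}): φ is true.
  w5 (successors {w1}): φ is true.
  w6 (successors {w0}): φ is true.
  w7 (successors {w1, w3, w7}): φ is false.
For instance, at w7:
  At w7: □q is false, □r is false, so □q ∨ □r is false.
    At w7: □q requires q at every successor {w1, w3, w7}.
      q fails at w1, so □q is false at w7.
    At w7: □r requires r at every successor {w1, w3, w7}.
      r fails at w3, so □r is false at w7.
Satisfying worlds: {w0, w1, w2, w3, w4, w5, w6}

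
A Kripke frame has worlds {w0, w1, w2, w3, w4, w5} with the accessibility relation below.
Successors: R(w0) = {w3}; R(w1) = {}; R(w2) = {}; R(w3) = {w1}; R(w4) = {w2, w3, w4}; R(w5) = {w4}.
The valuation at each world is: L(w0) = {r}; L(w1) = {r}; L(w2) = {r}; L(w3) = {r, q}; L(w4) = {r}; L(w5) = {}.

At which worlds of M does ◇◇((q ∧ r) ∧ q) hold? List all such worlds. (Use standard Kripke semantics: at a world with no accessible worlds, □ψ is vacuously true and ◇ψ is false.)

w4, w5

Let φ = ◇◇((q ∧ r) ∧ q). Evaluate φ at each world:
  w0 (successors {w3}): φ is false.
  w1 (successors ∅): φ is false.
  w2 (successors ∅): φ is false.
  w3 (successors {w1}): φ is false.
  w4 (successors {w2, w3, w4}): φ is true.
  w5 (successors {w4}): φ is true.
For instance, at w3:
  At w3: ◇◇((q ∧ r) ∧ q) requires ◇((q ∧ r) ∧ q) at some successor in {w1}.
    At w1: ◇((q ∧ r) ∧ q) is false.
  So ◇◇((q ∧ r) ∧ q) is false at w3.
Satisfying worlds: {w4, w5}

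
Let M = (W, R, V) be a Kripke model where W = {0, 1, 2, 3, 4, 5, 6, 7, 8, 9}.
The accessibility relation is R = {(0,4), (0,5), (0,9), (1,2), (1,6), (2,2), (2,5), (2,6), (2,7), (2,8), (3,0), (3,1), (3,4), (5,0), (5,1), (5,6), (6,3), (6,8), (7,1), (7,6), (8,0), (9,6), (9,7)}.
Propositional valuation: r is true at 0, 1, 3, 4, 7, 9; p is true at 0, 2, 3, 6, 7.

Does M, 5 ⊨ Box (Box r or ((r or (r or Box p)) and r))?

No

At 5: Box (Box r or ((r or (r or Box p)) and r)) requires Box r or ((r or (r or Box p)) and r) at every successor {0, 1, 6}.
  Box r or ((r or (r or Box p)) and r) fails at 6, so Box (Box r or ((r or (r or Box p)) and r)) is false at 5.
    At 6: Box r is false, (r or (r or Box p)) and r is false, so Box r or ((r or (r or Box p)) and r) is false.
      At 6: Box r requires r at every successor {3, 8}.
        r fails at 8, so Box r is false at 6.
      At 6: r or (r or Box p) is false, r is false, so (r or (r or Box p)) and r is false.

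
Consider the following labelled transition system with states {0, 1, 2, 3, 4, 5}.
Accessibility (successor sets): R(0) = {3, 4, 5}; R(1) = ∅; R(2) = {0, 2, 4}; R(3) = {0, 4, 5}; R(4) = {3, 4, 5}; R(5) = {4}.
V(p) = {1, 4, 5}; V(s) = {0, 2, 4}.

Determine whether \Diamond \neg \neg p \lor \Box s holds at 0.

Recall that \Box ψ holds at a world iff ψ holds at every accessible world, and \Diamond ψ holds iff ψ holds at some accessible world.
At 0: \Diamond \neg \neg p is true, \Box s is false, so \Diamond \neg \neg p \lor \Box s is true.
  At 0: \Diamond \neg \neg p requires \neg \neg p at some successor in {3, 4, 5}.
    \neg \neg p holds at 4, so \Diamond \neg \neg p is true at 0.
  At 0: \Box s requires s at every successor {3, 4, 5}.
    s fails at 3, so \Box s is false at 0.

Yes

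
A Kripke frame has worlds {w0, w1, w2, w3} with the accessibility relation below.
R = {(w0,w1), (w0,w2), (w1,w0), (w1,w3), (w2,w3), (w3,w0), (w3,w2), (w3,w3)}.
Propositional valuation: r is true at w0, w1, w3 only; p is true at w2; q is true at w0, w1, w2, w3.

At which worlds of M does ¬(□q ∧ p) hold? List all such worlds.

Recall that □ψ holds at a world iff ψ holds at every accessible world, and ◇ψ holds iff ψ holds at some accessible world.
Let φ = ¬(□q ∧ p). Evaluate φ at each world:
  w0 (successors {w1, w2}): φ is true.
  w1 (successors {w0, w3}): φ is true.
  w2 (successors {w3}): φ is false.
  w3 (successors {w0, w2, w3}): φ is true.
For instance, at w0:
  At w0: □q ∧ p is false, so ¬(□q ∧ p) is true.
    At w0: □q is true, p is false, so □q ∧ p is false.
      At w0: □q requires q at every successor {w1, w2}.
        At w1: q is true.
        At w2: q is true.
      So □q is true at w0.
Satisfying worlds: {w0, w1, w3}

w0, w1, w3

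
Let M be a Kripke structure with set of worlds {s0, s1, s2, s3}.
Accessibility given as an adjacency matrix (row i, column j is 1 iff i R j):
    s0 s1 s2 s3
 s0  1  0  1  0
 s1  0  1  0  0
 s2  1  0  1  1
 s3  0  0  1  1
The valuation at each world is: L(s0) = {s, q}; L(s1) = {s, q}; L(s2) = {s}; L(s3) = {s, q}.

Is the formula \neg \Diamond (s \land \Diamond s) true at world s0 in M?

No

At s0: \Diamond (s \land \Diamond s) is true, so \neg \Diamond (s \land \Diamond s) is false.
  At s0: \Diamond (s \land \Diamond s) requires s \land \Diamond s at some successor in {s0, s2}.
    s \land \Diamond s holds at s0, so \Diamond (s \land \Diamond s) is true at s0.
      At s0: s is true, \Diamond s is true, so s \land \Diamond s is true.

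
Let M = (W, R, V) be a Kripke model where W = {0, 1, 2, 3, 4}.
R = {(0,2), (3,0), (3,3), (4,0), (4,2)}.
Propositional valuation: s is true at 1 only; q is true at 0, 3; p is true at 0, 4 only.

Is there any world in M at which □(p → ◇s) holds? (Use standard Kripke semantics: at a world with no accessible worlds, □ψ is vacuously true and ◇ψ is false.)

Let φ = □(p → ◇s). Evaluate φ at each world:
  0 (successors {2}): φ is true.
  1 (successors ∅): φ is true.
  2 (successors ∅): φ is true.
  3 (successors {0, 3}): φ is false.
  4 (successors {0, 2}): φ is false.
Detail at 0 (witness):
  At 0: □(p → ◇s) requires p → ◇s at every successor {2}.
      At 2: p is false, ◇s is false, so p → ◇s is true.
  So □(p → ◇s) is true at 0.

Yes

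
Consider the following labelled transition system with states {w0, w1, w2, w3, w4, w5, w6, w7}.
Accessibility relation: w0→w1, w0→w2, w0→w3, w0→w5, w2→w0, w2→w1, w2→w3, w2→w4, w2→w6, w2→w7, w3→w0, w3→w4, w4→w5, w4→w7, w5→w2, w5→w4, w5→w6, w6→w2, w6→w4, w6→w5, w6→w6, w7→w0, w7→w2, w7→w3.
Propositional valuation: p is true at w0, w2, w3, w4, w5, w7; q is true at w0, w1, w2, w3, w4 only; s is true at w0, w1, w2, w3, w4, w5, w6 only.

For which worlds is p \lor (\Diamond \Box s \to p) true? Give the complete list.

w0, w1, w2, w3, w4, w5, w7

Let φ = p \lor (\Diamond \Box s \to p). Evaluate φ at each world:
  w0 (successors {w1, w2, w3, w5}): φ is true.
  w1 (successors ∅): φ is true.
  w2 (successors {w0, w1, w3, w4, w6, w7}): φ is true.
  w3 (successors {w0, w4}): φ is true.
  w4 (successors {w5, w7}): φ is true.
  w5 (successors {w2, w4, w6}): φ is true.
  w6 (successors {w2, w4, w5, w6}): φ is false.
  w7 (successors {w0, w2, w3}): φ is true.
For instance, at w2:
  At w2: p is true, \Diamond \Box s \to p is true, so p \lor (\Diamond \Box s \to p) is true.
    At w2: \Diamond \Box s is true, p is true, so \Diamond \Box s \to p is true.
      At w2: \Diamond \Box s requires \Box s at some successor in {w0, w1, w3, w4, w6, w7}.
        \Box s holds at w0, so \Diamond \Box s is true at w2.
Satisfying worlds: {w0, w1, w2, w3, w4, w5, w7}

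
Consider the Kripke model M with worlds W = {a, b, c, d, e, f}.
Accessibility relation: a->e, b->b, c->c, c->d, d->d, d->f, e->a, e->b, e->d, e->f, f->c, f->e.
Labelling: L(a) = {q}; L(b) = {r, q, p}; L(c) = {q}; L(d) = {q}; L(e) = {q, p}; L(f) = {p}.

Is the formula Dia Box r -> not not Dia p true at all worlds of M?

Recall that Box ψ holds at a world iff ψ holds at every accessible world, and Dia ψ holds iff ψ holds at some accessible world.
Let φ = Dia Box r -> not not Dia p. Evaluate φ at each world:
  a (successors {e}): φ is true.
  b (successors {b}): φ is true.
  c (successors {c, d}): φ is true.
  d (successors {d, f}): φ is true.
  e (successors {a, b, d, f}): φ is true.
  f (successors {c, e}): φ is true.
For instance, at c:
  At c: Dia Box r is false, not not Dia p is false, so Dia Box r -> not not Dia p is true.
    At c: Dia Box r requires Box r at some successor in {c, d}.
      At c: Box r is false.
      At d: Box r is false.
    So Dia Box r is false at c.
    At c: not Dia p is true, so not not Dia p is false.
      At c: Dia p is false, so not Dia p is true.

Yes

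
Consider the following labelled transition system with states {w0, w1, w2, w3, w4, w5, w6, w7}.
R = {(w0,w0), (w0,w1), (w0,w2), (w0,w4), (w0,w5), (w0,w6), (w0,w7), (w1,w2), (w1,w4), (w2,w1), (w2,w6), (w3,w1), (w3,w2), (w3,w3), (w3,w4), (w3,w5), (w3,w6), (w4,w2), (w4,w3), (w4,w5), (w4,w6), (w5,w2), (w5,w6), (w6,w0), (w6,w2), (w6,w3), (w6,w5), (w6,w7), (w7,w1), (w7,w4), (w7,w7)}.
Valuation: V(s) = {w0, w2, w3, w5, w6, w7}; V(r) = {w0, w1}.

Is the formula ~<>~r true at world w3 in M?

Recall that <>ψ holds at a world iff ψ holds at some accessible world.
At w3: <>~r is true, so ~<>~r is false.
  At w3: <>~r requires ~r at some successor in {w1, w2, w3, w4, w5, w6}.
    ~r holds at w2, so <>~r is true at w3.

No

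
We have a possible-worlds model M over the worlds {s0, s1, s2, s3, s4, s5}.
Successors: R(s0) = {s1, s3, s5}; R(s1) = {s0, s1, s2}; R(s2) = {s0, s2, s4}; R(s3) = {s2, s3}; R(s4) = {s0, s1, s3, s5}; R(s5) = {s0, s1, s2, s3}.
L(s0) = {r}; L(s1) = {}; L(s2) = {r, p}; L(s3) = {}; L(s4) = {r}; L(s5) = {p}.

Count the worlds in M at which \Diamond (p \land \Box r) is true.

4

Let φ = \Diamond (p \land \Box r). Evaluate φ at each world:
  s0 (successors {s1, s3, s5}): φ is false.
  s1 (successors {s0, s1, s2}): φ is true.
  s2 (successors {s0, s2, s4}): φ is true.
  s3 (successors {s2, s3}): φ is true.
  s4 (successors {s0, s1, s3, s5}): φ is false.
  s5 (successors {s0, s1, s2, s3}): φ is true.
For instance, at s5:
  At s5: \Diamond (p \land \Box r) requires p \land \Box r at some successor in {s0, s1, s2, s3}.
    p \land \Box r holds at s2, so \Diamond (p \land \Box r) is true at s5.
      At s2: p is true, \Box r is true, so p \land \Box r is true.
Satisfying worlds: {s1, s2, s3, s5}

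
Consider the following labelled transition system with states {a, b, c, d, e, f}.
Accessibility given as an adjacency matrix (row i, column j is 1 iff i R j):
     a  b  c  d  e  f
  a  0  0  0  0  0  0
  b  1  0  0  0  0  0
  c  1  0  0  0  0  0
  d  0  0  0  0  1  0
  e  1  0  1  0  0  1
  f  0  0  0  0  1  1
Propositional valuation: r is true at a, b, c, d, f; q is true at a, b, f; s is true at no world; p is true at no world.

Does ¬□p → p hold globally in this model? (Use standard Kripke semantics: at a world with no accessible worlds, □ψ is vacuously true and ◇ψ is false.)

No

Recall that □ψ holds at a world iff ψ holds at every accessible world, and ◇ψ holds iff ψ holds at some accessible world.
Let φ = ¬□p → p. Evaluate φ at each world:
  a (successors ∅): φ is true.
  b (successors {a}): φ is false.
  c (successors {a}): φ is false.
  d (successors {e}): φ is false.
  e (successors {a, c, f}): φ is false.
  f (successors {e, f}): φ is false.
Detail at b (counterexample):
  At b: ¬□p is true, p is false, so ¬□p → p is false.
    At b: □p is false, so ¬□p is true.
      At b: □p requires p at every successor {a}.
        p fails at a, so □p is false at b.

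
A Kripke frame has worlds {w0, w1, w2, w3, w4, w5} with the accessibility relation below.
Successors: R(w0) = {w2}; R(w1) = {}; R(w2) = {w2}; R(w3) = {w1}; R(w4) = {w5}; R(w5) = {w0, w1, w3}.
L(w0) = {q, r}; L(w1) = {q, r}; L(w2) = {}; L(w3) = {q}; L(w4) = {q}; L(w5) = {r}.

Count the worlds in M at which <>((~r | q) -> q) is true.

Let φ = <>((~r | q) -> q). Evaluate φ at each world:
  w0 (successors {w2}): φ is false.
  w1 (successors ∅): φ is false.
  w2 (successors {w2}): φ is false.
  w3 (successors {w1}): φ is true.
  w4 (successors {w5}): φ is true.
  w5 (successors {w0, w1, w3}): φ is true.
For instance, at w3:
  At w3: <>((~r | q) -> q) requires (~r | q) -> q at some successor in {w1}.
    (~r | q) -> q holds at w1, so <>((~r | q) -> q) is true at w3.
Satisfying worlds: {w3, w4, w5}

3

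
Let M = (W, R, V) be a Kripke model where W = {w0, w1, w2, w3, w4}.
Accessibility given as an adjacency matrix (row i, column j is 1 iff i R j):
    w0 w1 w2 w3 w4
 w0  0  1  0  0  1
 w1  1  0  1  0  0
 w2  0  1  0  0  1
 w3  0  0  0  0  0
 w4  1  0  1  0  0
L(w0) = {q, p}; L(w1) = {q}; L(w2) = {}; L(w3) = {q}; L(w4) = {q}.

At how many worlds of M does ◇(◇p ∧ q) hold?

Let φ = ◇(◇p ∧ q). Evaluate φ at each world:
  w0 (successors {w1, w4}): φ is true.
  w1 (successors {w0, w2}): φ is false.
  w2 (successors {w1, w4}): φ is true.
  w3 (successors ∅): φ is false.
  w4 (successors {w0, w2}): φ is false.
For instance, at w0:
  At w0: ◇(◇p ∧ q) requires ◇p ∧ q at some successor in {w1, w4}.
    ◇p ∧ q holds at w1, so ◇(◇p ∧ q) is true at w0.
      At w1: ◇p is true, q is true, so ◇p ∧ q is true.
Satisfying worlds: {w0, w2}

2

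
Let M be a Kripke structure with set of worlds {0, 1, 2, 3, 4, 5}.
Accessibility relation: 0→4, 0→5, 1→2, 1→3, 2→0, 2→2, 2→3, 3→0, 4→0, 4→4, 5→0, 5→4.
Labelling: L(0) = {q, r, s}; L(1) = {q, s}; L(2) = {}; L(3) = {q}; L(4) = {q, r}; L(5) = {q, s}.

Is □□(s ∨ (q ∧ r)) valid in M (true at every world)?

Let φ = □□(s ∨ (q ∧ r)). Evaluate φ at each world:
  0 (successors {4, 5}): φ is true.
  1 (successors {2, 3}): φ is false.
  2 (successors {0, 2, 3}): φ is false.
  3 (successors {0}): φ is true.
  4 (successors {0, 4}): φ is true.
  5 (successors {0, 4}): φ is true.
Detail at 1 (counterexample):
  At 1: □□(s ∨ (q ∧ r)) requires □(s ∨ (q ∧ r)) at every successor {2, 3}.
    □(s ∨ (q ∧ r)) fails at 2, so □□(s ∨ (q ∧ r)) is false at 1.
      At 2: □(s ∨ (q ∧ r)) requires s ∨ (q ∧ r) at every successor {0, 2, 3}.
        s ∨ (q ∧ r) fails at 2, so □(s ∨ (q ∧ r)) is false at 2.

No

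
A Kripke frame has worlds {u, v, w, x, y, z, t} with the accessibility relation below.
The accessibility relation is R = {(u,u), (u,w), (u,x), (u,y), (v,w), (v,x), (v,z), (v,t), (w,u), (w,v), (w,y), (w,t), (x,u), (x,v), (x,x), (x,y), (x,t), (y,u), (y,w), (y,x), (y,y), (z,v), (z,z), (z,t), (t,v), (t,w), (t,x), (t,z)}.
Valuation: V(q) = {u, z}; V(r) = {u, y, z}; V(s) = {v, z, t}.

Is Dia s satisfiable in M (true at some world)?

Yes

Recall that Dia ψ holds at a world iff ψ holds at some accessible world.
Let φ = Dia s. Evaluate φ at each world:
  u (successors {u, w, x, y}): φ is false.
  v (successors {w, x, z, t}): φ is true.
  w (successors {u, v, y, t}): φ is true.
  x (successors {u, v, x, y, t}): φ is true.
  y (successors {u, w, x, y}): φ is false.
  z (successors {v, z, t}): φ is true.
  t (successors {v, w, x, z}): φ is true.
Detail at v (witness):
  At v: Dia s requires s at some successor in {w, x, z, t}.
    s holds at z, so Dia s is true at v.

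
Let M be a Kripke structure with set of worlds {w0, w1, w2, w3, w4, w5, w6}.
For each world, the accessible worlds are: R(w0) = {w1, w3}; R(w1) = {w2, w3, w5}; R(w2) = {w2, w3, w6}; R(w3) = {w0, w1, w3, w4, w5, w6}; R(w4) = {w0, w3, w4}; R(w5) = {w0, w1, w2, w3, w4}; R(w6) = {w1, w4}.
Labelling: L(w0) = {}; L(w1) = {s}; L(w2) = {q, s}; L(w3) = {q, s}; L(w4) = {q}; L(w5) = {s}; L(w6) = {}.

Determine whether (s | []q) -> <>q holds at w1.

At w1: s | []q is true, <>q is true, so (s | []q) -> <>q is true.
  At w1: s is true, []q is false, so s | []q is true.
    At w1: []q requires q at every successor {w2, w3, w5}.
      q fails at w5, so []q is false at w1.
  At w1: <>q requires q at some successor in {w2, w3, w5}.
    q holds at w2, so <>q is true at w1.

Yes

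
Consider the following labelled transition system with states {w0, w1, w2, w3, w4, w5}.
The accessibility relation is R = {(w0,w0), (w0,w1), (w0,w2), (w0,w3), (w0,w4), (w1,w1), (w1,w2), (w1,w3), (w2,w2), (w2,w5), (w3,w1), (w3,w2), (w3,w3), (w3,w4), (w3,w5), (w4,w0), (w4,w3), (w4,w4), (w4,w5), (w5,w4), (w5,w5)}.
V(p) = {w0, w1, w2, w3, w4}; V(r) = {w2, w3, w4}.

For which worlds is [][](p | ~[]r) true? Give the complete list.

w0, w1, w2, w3, w4, w5

Recall that []ψ holds at a world iff ψ holds at every accessible world, and <>ψ holds iff ψ holds at some accessible world.
Let φ = [][](p | ~[]r). Evaluate φ at each world:
  w0 (successors {w0, w1, w2, w3, w4}): φ is true.
  w1 (successors {w1, w2, w3}): φ is true.
  w2 (successors {w2, w5}): φ is true.
  w3 (successors {w1, w2, w3, w4, w5}): φ is true.
  w4 (successors {w0, w3, w4, w5}): φ is true.
  w5 (successors {w4, w5}): φ is true.
For instance, at w1:
  At w1: [][](p | ~[]r) requires [](p | ~[]r) at every successor {w1, w2, w3}.
      At w1: [](p | ~[]r) requires p | ~[]r at every successor {w1, w2, w3}.
        At w1: p | ~[]r is true.
        At w2: p | ~[]r is true.
        At w3: p | ~[]r is true.
      So [](p | ~[]r) is true at w1.
      At w2: [](p | ~[]r) requires p | ~[]r at every successor {w2, w5}.
        At w2: p | ~[]r is true.
        At w5: p | ~[]r is true.
      So [](p | ~[]r) is true at w2.
      At w3: [](p | ~[]r) requires p | ~[]r at every successor {w1, w2, w3, w4, w5}.
        At w1: p | ~[]r is true.
        At w2: p | ~[]r is true.
        At w3: p | ~[]r is true.
        At w4: p | ~[]r is true.
        At w5: p | ~[]r is true.
      So [](p | ~[]r) is true at w3.
  So [][](p | ~[]r) is true at w1.
Satisfying worlds: {w0, w1, w2, w3, w4, w5}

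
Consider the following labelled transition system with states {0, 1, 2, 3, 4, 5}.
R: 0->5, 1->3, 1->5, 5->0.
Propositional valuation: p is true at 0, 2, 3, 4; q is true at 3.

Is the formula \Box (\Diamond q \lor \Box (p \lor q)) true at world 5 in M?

Recall that \Box ψ holds at a world iff ψ holds at every accessible world, and \Diamond ψ holds iff ψ holds at some accessible world.
At 5: \Box (\Diamond q \lor \Box (p \lor q)) requires \Diamond q \lor \Box (p \lor q) at every successor {0}.
  \Diamond q \lor \Box (p \lor q) fails at 0, so \Box (\Diamond q \lor \Box (p \lor q)) is false at 5.
    At 0: \Diamond q is false, \Box (p \lor q) is false, so \Diamond q \lor \Box (p \lor q) is false.
      At 0: \Diamond q requires q at some successor in {5}.
        At 5: q is false.
      So \Diamond q is false at 0.
      At 0: \Box (p \lor q) requires p \lor q at every successor {5}.
        p \lor q fails at 5, so \Box (p \lor q) is false at 0.

No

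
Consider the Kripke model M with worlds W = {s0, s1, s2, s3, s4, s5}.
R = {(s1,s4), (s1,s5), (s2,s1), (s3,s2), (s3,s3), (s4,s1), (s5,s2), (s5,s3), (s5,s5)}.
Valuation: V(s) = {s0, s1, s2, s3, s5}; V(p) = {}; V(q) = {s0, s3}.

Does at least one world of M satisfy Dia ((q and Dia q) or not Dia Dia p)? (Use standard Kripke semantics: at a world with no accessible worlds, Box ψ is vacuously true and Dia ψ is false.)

Let φ = Dia ((q and Dia q) or not Dia Dia p). Evaluate φ at each world:
  s0 (successors ∅): φ is false.
  s1 (successors {s4, s5}): φ is true.
  s2 (successors {s1}): φ is true.
  s3 (successors {s2, s3}): φ is true.
  s4 (successors {s1}): φ is true.
  s5 (successors {s2, s3, s5}): φ is true.
Detail at s1 (witness):
  At s1: Dia ((q and Dia q) or not Dia Dia p) requires (q and Dia q) or not Dia Dia p at some successor in {s4, s5}.
    (q and Dia q) or not Dia Dia p holds at s4, so Dia ((q and Dia q) or not Dia Dia p) is true at s1.
      At s4: q and Dia q is false, not Dia Dia p is true, so (q and Dia q) or not Dia Dia p is true.

Yes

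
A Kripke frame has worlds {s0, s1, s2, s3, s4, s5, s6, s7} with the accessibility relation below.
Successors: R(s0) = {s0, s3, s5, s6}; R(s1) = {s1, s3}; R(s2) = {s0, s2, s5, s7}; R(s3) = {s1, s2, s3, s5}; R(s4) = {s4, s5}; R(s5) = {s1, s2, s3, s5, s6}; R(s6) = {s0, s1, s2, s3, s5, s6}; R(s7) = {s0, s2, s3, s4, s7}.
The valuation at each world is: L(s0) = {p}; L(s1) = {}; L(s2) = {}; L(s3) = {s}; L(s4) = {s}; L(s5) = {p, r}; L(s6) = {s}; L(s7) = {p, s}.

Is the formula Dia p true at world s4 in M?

At s4: Dia p requires p at some successor in {s4, s5}.
  p holds at s5, so Dia p is true at s4.

Yes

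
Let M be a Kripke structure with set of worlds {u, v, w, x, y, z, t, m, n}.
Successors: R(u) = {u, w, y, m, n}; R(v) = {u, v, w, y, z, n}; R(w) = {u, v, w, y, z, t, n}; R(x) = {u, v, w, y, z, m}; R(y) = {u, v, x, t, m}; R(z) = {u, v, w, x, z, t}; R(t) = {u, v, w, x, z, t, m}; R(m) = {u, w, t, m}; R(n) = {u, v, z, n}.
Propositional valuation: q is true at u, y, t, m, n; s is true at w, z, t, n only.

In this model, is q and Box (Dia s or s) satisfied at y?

Yes

At y: q is true, Box (Dia s or s) is true, so q and Box (Dia s or s) is true.
  At y: Box (Dia s or s) requires Dia s or s at every successor {u, v, x, t, m}.
    At u: Dia s or s is true.
    At v: Dia s or s is true.
    At x: Dia s or s is true.
    At t: Dia s or s is true.
    At m: Dia s or s is true.
  So Box (Dia s or s) is true at y.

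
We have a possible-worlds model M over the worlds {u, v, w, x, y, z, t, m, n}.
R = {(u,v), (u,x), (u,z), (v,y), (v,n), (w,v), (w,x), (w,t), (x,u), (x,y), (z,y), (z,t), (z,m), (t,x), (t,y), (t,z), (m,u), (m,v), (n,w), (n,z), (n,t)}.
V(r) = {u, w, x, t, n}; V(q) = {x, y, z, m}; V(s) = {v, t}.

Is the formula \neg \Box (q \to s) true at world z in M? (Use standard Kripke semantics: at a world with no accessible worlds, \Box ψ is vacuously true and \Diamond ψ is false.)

Yes

Recall that \Box ψ holds at a world iff ψ holds at every accessible world, and \Diamond ψ holds iff ψ holds at some accessible world.
At z: \Box (q \to s) is false, so \neg \Box (q \to s) is true.
  At z: \Box (q \to s) requires q \to s at every successor {y, t, m}.
    q \to s fails at y, so \Box (q \to s) is false at z.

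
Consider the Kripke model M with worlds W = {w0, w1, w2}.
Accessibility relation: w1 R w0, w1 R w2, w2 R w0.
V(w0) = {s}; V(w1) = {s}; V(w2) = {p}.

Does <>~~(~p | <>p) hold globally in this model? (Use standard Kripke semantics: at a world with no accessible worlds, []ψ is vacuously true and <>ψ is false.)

Let φ = <>~~(~p | <>p). Evaluate φ at each world:
  w0 (successors ∅): φ is false.
  w1 (successors {w0, w2}): φ is true.
  w2 (successors {w0}): φ is true.
Detail at w0 (counterexample):
  At w0: no accessible worlds, so <>~~(~p | <>p) is false.

No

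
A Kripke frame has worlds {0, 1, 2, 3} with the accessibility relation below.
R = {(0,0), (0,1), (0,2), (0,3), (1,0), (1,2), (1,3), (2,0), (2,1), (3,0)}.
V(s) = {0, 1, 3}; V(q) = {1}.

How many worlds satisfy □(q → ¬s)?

Recall that □ψ holds at a world iff ψ holds at every accessible world, and ◇ψ holds iff ψ holds at some accessible world.
Let φ = □(q → ¬s). Evaluate φ at each world:
  0 (successors {0, 1, 2, 3}): φ is false.
  1 (successors {0, 2, 3}): φ is true.
  2 (successors {0, 1}): φ is false.
  3 (successors {0}): φ is true.
For instance, at 2:
  At 2: □(q → ¬s) requires q → ¬s at every successor {0, 1}.
    q → ¬s fails at 1, so □(q → ¬s) is false at 2.
Satisfying worlds: {1, 3}

2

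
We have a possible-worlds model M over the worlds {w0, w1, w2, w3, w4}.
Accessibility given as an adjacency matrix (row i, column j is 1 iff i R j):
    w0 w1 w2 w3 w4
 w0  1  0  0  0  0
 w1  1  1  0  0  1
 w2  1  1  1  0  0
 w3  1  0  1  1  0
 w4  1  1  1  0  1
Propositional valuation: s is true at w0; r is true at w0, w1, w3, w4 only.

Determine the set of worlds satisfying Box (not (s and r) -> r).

w0, w1

Recall that Box ψ holds at a world iff ψ holds at every accessible world, and Dia ψ holds iff ψ holds at some accessible world.
Let φ = Box (not (s and r) -> r). Evaluate φ at each world:
  w0 (successors {w0}): φ is true.
  w1 (successors {w0, w1, w4}): φ is true.
  w2 (successors {w0, w1, w2}): φ is false.
  w3 (successors {w0, w2, w3}): φ is false.
  w4 (successors {w0, w1, w2, w4}): φ is false.
For instance, at w1:
  At w1: Box (not (s and r) -> r) requires not (s and r) -> r at every successor {w0, w1, w4}.
    At w0: not (s and r) -> r is true.
    At w1: not (s and r) -> r is true.
    At w4: not (s and r) -> r is true.
  So Box (not (s and r) -> r) is true at w1.
Satisfying worlds: {w0, w1}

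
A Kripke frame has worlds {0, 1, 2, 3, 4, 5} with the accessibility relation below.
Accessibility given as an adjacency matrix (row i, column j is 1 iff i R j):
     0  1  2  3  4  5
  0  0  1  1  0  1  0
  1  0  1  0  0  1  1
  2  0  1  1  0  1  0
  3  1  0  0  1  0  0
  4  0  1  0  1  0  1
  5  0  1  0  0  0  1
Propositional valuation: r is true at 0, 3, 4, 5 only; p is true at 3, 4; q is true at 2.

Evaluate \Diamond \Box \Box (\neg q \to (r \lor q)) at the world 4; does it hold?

At 4: \Diamond \Box \Box (\neg q \to (r \lor q)) requires \Box \Box (\neg q \to (r \lor q)) at some successor in {1, 3, 5}.
  At 1: \Box \Box (\neg q \to (r \lor q)) is false.
  At 3: \Box \Box (\neg q \to (r \lor q)) is false.
  At 5: \Box \Box (\neg q \to (r \lor q)) is false.
So \Diamond \Box \Box (\neg q \to (r \lor q)) is false at 4.

No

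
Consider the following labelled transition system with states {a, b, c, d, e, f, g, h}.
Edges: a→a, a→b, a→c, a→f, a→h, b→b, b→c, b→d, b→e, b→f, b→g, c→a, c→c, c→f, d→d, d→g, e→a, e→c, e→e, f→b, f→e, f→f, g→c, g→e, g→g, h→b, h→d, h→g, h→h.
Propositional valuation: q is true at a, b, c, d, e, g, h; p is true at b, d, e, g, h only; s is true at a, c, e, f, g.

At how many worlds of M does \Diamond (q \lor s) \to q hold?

Let φ = \Diamond (q \lor s) \to q. Evaluate φ at each world:
  a (successors {a, b, c, f, h}): φ is true.
  b (successors {b, c, d, e, f, g}): φ is true.
  c (successors {a, c, f}): φ is true.
  d (successors {d, g}): φ is true.
  e (successors {a, c, e}): φ is true.
  f (successors {b, e, f}): φ is false.
  g (successors {c, e, g}): φ is true.
  h (successors {b, d, g, h}): φ is true.
For instance, at g:
  At g: \Diamond (q \lor s) is true, q is true, so \Diamond (q \lor s) \to q is true.
    At g: \Diamond (q \lor s) requires q \lor s at some successor in {c, e, g}.
      q \lor s holds at c, so \Diamond (q \lor s) is true at g.
Satisfying worlds: {a, b, c, d, e, g, h}

7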